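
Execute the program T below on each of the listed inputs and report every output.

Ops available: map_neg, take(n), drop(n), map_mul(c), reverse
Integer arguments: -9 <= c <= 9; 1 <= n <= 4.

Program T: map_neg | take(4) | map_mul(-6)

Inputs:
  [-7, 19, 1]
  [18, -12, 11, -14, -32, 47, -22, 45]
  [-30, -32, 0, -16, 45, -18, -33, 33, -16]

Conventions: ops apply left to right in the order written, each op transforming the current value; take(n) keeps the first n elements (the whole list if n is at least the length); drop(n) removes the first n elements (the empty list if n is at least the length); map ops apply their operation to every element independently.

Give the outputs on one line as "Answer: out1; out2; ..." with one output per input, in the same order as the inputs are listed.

[-42, 114, 6]; [108, -72, 66, -84]; [-180, -192, 0, -96]

Execution, op by op:
  [-7, 19, 1] -> [7, -19, -1] -> [7, -19, -1] -> [-42, 114, 6]
  [18, -12, 11, -14, -32, 47, -22, 45] -> [-18, 12, -11, 14, 32, -47, 22, -45] -> [-18, 12, -11, 14] -> [108, -72, 66, -84]
  [-30, -32, 0, -16, 45, -18, -33, 33, -16] -> [30, 32, 0, 16, -45, 18, 33, -33, 16] -> [30, 32, 0, 16] -> [-180, -192, 0, -96]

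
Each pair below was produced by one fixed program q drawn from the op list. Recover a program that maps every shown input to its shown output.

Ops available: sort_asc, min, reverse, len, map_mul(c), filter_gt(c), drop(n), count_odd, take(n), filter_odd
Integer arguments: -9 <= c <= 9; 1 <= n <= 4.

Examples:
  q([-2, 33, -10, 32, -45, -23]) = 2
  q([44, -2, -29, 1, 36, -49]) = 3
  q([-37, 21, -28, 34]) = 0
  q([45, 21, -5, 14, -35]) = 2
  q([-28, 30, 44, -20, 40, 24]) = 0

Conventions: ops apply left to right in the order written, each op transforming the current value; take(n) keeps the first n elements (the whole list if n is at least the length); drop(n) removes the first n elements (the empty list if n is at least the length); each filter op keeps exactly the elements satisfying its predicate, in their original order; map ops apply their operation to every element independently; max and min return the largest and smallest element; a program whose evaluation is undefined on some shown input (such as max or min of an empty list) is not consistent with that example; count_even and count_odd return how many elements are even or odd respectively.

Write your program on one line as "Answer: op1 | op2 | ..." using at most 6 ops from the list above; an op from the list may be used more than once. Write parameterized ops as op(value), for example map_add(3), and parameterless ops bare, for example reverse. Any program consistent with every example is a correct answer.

map_mul(5) | drop(2) | sort_asc | take(3) | count_odd

Check, running the answer program on each example:
  [-2, 33, -10, 32, -45, -23] -> [-10, 165, -50, 160, -225, -115] -> [-50, 160, -225, -115] -> [-225, -115, -50, 160] -> [-225, -115, -50] -> 2
  [44, -2, -29, 1, 36, -49] -> [220, -10, -145, 5, 180, -245] -> [-145, 5, 180, -245] -> [-245, -145, 5, 180] -> [-245, -145, 5] -> 3
  [-37, 21, -28, 34] -> [-185, 105, -140, 170] -> [-140, 170] -> [-140, 170] -> [-140, 170] -> 0
  [45, 21, -5, 14, -35] -> [225, 105, -25, 70, -175] -> [-25, 70, -175] -> [-175, -25, 70] -> [-175, -25, 70] -> 2
  [-28, 30, 44, -20, 40, 24] -> [-140, 150, 220, -100, 200, 120] -> [220, -100, 200, 120] -> [-100, 120, 200, 220] -> [-100, 120, 200] -> 0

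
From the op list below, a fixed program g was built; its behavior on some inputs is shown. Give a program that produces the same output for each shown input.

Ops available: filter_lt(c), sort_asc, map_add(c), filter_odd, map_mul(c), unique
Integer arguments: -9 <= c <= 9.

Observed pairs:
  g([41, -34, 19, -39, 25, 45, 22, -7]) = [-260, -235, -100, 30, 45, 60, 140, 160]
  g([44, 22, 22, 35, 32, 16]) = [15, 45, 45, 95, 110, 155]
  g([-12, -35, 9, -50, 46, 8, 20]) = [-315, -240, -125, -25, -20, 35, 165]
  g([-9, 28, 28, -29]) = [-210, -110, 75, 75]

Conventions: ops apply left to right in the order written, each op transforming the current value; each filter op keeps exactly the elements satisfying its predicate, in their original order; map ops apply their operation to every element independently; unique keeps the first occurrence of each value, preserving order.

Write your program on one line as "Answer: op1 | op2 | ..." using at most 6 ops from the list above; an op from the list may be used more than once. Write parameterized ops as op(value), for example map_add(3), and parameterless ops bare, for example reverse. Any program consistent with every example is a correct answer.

map_add(-5) | sort_asc | map_add(-8) | map_mul(-1) | map_mul(-5)

Check, running the answer program on each example:
  [41, -34, 19, -39, 25, 45, 22, -7] -> [36, -39, 14, -44, 20, 40, 17, -12] -> [-44, -39, -12, 14, 17, 20, 36, 40] -> [-52, -47, -20, 6, 9, 12, 28, 32] -> [52, 47, 20, -6, -9, -12, -28, -32] -> [-260, -235, -100, 30, 45, 60, 140, 160]
  [44, 22, 22, 35, 32, 16] -> [39, 17, 17, 30, 27, 11] -> [11, 17, 17, 27, 30, 39] -> [3, 9, 9, 19, 22, 31] -> [-3, -9, -9, -19, -22, -31] -> [15, 45, 45, 95, 110, 155]
  [-12, -35, 9, -50, 46, 8, 20] -> [-17, -40, 4, -55, 41, 3, 15] -> [-55, -40, -17, 3, 4, 15, 41] -> [-63, -48, -25, -5, -4, 7, 33] -> [63, 48, 25, 5, 4, -7, -33] -> [-315, -240, -125, -25, -20, 35, 165]
  [-9, 28, 28, -29] -> [-14, 23, 23, -34] -> [-34, -14, 23, 23] -> [-42, -22, 15, 15] -> [42, 22, -15, -15] -> [-210, -110, 75, 75]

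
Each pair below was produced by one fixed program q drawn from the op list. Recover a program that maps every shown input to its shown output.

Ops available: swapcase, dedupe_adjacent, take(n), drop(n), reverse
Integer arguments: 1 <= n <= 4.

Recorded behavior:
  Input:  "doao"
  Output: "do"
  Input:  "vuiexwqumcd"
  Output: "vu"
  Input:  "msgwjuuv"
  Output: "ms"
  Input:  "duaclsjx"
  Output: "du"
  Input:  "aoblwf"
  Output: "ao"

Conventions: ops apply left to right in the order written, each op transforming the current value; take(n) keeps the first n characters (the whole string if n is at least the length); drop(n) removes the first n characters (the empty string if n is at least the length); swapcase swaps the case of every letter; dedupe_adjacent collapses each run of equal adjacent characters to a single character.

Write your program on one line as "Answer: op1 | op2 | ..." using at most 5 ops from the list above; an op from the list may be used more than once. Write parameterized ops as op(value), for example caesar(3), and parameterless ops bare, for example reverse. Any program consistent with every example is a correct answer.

dedupe_adjacent | take(4) | swapcase | take(2) | swapcase

Check, running the answer program on each example:
  "doao" -> "doao" -> "doao" -> "DOAO" -> "DO" -> "do"
  "vuiexwqumcd" -> "vuiexwqumcd" -> "vuie" -> "VUIE" -> "VU" -> "vu"
  "msgwjuuv" -> "msgwjuv" -> "msgw" -> "MSGW" -> "MS" -> "ms"
  "duaclsjx" -> "duaclsjx" -> "duac" -> "DUAC" -> "DU" -> "du"
  "aoblwf" -> "aoblwf" -> "aobl" -> "AOBL" -> "AO" -> "ao"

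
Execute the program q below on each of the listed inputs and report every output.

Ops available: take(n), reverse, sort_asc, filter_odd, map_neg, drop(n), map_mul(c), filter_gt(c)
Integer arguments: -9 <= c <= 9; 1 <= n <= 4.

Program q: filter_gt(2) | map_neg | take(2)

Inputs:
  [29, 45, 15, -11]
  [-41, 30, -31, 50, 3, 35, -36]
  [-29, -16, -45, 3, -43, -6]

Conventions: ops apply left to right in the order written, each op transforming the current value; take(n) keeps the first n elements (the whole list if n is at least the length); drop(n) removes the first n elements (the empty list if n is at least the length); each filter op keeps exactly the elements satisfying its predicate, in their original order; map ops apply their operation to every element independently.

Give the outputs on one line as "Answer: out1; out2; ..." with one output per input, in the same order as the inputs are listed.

Execution, op by op:
  [29, 45, 15, -11] -> [29, 45, 15] -> [-29, -45, -15] -> [-29, -45]
  [-41, 30, -31, 50, 3, 35, -36] -> [30, 50, 3, 35] -> [-30, -50, -3, -35] -> [-30, -50]
  [-29, -16, -45, 3, -43, -6] -> [3] -> [-3] -> [-3]

[-29, -45]; [-30, -50]; [-3]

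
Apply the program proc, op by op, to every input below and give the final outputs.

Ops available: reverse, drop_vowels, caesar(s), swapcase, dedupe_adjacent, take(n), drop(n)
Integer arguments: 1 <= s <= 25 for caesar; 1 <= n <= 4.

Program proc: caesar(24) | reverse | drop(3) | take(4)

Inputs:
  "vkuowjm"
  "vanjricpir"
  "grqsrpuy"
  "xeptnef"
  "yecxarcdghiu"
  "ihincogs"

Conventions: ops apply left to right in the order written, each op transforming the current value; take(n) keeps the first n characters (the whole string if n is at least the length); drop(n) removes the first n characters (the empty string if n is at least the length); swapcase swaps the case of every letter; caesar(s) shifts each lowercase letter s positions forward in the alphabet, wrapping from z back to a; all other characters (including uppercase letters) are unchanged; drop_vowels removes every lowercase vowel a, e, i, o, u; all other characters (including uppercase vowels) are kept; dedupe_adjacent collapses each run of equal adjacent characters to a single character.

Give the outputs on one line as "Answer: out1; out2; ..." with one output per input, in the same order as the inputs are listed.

Execution, op by op:
  "vkuowjm" -> "tismuhk" -> "khumsit" -> "msit" -> "msit"
  "vanjricpir" -> "tylhpgangp" -> "pgnagphlyt" -> "agphlyt" -> "agph"
  "grqsrpuy" -> "epoqpnsw" -> "wsnpqope" -> "pqope" -> "pqop"
  "xeptnef" -> "vcnrlcd" -> "dclrncv" -> "rncv" -> "rncv"
  "yecxarcdghiu" -> "wcavypabefgs" -> "sgfebapyvacw" -> "ebapyvacw" -> "ebap"
  "ihincogs" -> "gfglameq" -> "qemalgfg" -> "algfg" -> "algf"

"msit"; "agph"; "pqop"; "rncv"; "ebap"; "algf"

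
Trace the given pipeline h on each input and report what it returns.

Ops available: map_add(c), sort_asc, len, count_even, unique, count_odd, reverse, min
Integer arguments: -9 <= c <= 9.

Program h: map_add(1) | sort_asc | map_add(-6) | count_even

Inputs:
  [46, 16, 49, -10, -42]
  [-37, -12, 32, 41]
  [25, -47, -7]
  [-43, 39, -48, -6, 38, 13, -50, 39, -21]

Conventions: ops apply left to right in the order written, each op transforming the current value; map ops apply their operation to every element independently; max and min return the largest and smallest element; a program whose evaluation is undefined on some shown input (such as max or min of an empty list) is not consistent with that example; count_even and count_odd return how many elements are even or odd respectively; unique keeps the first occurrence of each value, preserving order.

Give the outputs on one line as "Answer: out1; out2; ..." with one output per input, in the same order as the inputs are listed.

1; 2; 3; 5

Execution, op by op:
  [46, 16, 49, -10, -42] -> [47, 17, 50, -9, -41] -> [-41, -9, 17, 47, 50] -> [-47, -15, 11, 41, 44] -> 1
  [-37, -12, 32, 41] -> [-36, -11, 33, 42] -> [-36, -11, 33, 42] -> [-42, -17, 27, 36] -> 2
  [25, -47, -7] -> [26, -46, -6] -> [-46, -6, 26] -> [-52, -12, 20] -> 3
  [-43, 39, -48, -6, 38, 13, -50, 39, -21] -> [-42, 40, -47, -5, 39, 14, -49, 40, -20] -> [-49, -47, -42, -20, -5, 14, 39, 40, 40] -> [-55, -53, -48, -26, -11, 8, 33, 34, 34] -> 5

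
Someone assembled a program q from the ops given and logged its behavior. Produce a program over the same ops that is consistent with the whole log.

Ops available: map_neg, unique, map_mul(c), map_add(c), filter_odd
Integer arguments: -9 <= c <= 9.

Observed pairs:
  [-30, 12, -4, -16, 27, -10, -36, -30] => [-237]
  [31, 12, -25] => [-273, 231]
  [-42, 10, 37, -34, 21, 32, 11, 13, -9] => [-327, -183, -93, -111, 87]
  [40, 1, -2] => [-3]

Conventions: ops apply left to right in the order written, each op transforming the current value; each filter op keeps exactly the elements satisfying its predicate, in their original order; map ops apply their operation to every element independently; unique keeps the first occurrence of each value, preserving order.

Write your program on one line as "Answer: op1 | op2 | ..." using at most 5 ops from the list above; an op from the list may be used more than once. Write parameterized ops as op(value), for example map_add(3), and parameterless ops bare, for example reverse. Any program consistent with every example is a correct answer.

map_mul(9) | map_neg | map_add(1) | map_add(5) | filter_odd

Check, running the answer program on each example:
  [-30, 12, -4, -16, 27, -10, -36, -30] -> [-270, 108, -36, -144, 243, -90, -324, -270] -> [270, -108, 36, 144, -243, 90, 324, 270] -> [271, -107, 37, 145, -242, 91, 325, 271] -> [276, -102, 42, 150, -237, 96, 330, 276] -> [-237]
  [31, 12, -25] -> [279, 108, -225] -> [-279, -108, 225] -> [-278, -107, 226] -> [-273, -102, 231] -> [-273, 231]
  [-42, 10, 37, -34, 21, 32, 11, 13, -9] -> [-378, 90, 333, -306, 189, 288, 99, 117, -81] -> [378, -90, -333, 306, -189, -288, -99, -117, 81] -> [379, -89, -332, 307, -188, -287, -98, -116, 82] -> [384, -84, -327, 312, -183, -282, -93, -111, 87] -> [-327, -183, -93, -111, 87]
  [40, 1, -2] -> [360, 9, -18] -> [-360, -9, 18] -> [-359, -8, 19] -> [-354, -3, 24] -> [-3]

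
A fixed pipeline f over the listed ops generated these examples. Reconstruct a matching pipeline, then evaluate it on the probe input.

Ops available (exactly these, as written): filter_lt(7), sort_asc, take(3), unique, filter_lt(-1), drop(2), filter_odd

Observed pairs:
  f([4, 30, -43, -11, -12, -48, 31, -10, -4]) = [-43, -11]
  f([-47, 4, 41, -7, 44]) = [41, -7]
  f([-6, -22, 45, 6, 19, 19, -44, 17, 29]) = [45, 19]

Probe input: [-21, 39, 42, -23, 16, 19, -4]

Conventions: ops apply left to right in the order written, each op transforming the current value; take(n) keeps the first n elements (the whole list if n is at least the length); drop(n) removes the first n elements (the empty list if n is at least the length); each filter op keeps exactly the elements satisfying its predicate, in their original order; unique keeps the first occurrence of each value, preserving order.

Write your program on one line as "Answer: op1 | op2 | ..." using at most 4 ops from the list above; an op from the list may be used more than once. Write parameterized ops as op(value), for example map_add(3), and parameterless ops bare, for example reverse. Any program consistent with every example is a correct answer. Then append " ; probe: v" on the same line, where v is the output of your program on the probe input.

drop(2) | take(3) | filter_odd ; probe: [-23]

Check, running the answer program on each example:
  [4, 30, -43, -11, -12, -48, 31, -10, -4] -> [-43, -11, -12, -48, 31, -10, -4] -> [-43, -11, -12] -> [-43, -11]
  [-47, 4, 41, -7, 44] -> [41, -7, 44] -> [41, -7, 44] -> [41, -7]
  [-6, -22, 45, 6, 19, 19, -44, 17, 29] -> [45, 6, 19, 19, -44, 17, 29] -> [45, 6, 19] -> [45, 19]
  probe: [-21, 39, 42, -23, 16, 19, -4] -> [42, -23, 16, 19, -4] -> [42, -23, 16] -> [-23]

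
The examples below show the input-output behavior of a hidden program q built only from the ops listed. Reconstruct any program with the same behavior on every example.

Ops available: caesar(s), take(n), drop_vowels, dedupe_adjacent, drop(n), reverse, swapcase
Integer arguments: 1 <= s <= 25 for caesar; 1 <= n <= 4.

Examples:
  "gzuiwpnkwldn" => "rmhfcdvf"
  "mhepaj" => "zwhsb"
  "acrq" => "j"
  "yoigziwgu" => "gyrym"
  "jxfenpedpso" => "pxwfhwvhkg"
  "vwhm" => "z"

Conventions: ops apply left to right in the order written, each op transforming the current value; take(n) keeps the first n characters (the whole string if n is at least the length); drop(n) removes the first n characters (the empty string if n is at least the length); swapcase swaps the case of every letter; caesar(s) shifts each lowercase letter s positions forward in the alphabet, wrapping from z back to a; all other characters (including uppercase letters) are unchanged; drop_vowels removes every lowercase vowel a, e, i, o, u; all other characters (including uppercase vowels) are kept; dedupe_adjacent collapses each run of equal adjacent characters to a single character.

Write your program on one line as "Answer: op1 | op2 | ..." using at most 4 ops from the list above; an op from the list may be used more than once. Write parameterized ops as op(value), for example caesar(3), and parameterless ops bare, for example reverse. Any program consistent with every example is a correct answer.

caesar(4) | drop(1) | caesar(14) | drop_vowels

Check, running the answer program on each example:
  "gzuiwpnkwldn" -> "kdymatroaphr" -> "dymatroaphr" -> "rmaohfcodvf" -> "rmhfcdvf"
  "mhepaj" -> "qliten" -> "liten" -> "zwhsb" -> "zwhsb"
  "acrq" -> "egvu" -> "gvu" -> "uji" -> "j"
  "yoigziwgu" -> "csmkdmaky" -> "smkdmaky" -> "gayraoym" -> "gyrym"
  "jxfenpedpso" -> "nbjirtihtws" -> "bjirtihtws" -> "pxwfhwvhkg" -> "pxwfhwvhkg"
  "vwhm" -> "zalq" -> "alq" -> "oze" -> "z"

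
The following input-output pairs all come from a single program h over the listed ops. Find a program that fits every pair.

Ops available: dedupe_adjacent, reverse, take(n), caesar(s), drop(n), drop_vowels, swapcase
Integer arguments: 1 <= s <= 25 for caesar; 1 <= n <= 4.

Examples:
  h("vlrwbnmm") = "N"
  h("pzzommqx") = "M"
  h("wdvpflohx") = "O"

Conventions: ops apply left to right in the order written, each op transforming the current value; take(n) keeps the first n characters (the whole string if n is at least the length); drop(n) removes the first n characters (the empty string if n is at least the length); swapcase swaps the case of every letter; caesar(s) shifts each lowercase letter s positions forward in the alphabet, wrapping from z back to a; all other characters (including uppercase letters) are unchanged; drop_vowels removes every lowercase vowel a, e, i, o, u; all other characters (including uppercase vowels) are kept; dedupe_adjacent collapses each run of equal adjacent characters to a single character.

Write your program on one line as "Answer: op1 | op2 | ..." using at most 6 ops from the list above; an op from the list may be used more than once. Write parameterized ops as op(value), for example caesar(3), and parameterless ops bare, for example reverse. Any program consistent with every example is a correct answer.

swapcase | reverse | drop(2) | dedupe_adjacent | take(2) | take(1)

Check, running the answer program on each example:
  "vlrwbnmm" -> "VLRWBNMM" -> "MMNBWRLV" -> "NBWRLV" -> "NBWRLV" -> "NB" -> "N"
  "pzzommqx" -> "PZZOMMQX" -> "XQMMOZZP" -> "MMOZZP" -> "MOZP" -> "MO" -> "M"
  "wdvpflohx" -> "WDVPFLOHX" -> "XHOLFPVDW" -> "OLFPVDW" -> "OLFPVDW" -> "OL" -> "O"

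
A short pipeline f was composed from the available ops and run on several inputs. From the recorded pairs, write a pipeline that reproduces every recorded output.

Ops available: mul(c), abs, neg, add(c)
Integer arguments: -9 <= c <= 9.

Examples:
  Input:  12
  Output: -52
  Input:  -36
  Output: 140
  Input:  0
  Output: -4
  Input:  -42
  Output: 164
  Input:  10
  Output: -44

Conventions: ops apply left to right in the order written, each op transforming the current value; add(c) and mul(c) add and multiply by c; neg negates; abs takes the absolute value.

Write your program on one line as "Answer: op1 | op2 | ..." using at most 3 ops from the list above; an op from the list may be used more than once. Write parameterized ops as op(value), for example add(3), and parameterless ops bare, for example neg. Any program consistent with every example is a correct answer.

mul(-4) | add(1) | add(-5)

Check, running the answer program on each example:
  12 -> -48 -> -47 -> -52
  -36 -> 144 -> 145 -> 140
  0 -> 0 -> 1 -> -4
  -42 -> 168 -> 169 -> 164
  10 -> -40 -> -39 -> -44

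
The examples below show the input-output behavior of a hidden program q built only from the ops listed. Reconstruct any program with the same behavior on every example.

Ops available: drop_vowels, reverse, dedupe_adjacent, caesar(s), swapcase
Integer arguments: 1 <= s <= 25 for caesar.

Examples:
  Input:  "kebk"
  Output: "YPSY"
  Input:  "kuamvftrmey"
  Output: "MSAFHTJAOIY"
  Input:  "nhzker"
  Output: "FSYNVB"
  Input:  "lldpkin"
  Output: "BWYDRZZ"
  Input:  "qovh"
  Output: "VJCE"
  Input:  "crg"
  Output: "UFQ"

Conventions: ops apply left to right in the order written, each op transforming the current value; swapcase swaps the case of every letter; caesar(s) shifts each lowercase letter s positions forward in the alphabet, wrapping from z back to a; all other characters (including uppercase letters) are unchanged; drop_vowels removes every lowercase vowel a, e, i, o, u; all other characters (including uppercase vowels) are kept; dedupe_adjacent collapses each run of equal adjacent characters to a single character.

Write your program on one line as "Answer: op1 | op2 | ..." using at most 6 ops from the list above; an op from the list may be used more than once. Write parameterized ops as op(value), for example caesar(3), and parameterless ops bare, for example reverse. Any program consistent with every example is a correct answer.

reverse | caesar(19) | caesar(21) | reverse | swapcase | reverse

Check, running the answer program on each example:
  "kebk" -> "kbek" -> "duxd" -> "ypsy" -> "yspy" -> "YSPY" -> "YPSY"
  "kuamvftrmey" -> "yemrtfvmauk" -> "rxfkmyoftnd" -> "msafhtjaoiy" -> "yioajthfasm" -> "YIOAJTHFASM" -> "MSAFHTJAOIY"
  "nhzker" -> "rekzhn" -> "kxdsag" -> "fsynvb" -> "bvnysf" -> "BVNYSF" -> "FSYNVB"
  "lldpkin" -> "nikpdll" -> "gbdiwee" -> "bwydrzz" -> "zzrdywb" -> "ZZRDYWB" -> "BWYDRZZ"
  "qovh" -> "hvoq" -> "aohj" -> "vjce" -> "ecjv" -> "ECJV" -> "VJCE"
  "crg" -> "grc" -> "zkv" -> "ufq" -> "qfu" -> "QFU" -> "UFQ"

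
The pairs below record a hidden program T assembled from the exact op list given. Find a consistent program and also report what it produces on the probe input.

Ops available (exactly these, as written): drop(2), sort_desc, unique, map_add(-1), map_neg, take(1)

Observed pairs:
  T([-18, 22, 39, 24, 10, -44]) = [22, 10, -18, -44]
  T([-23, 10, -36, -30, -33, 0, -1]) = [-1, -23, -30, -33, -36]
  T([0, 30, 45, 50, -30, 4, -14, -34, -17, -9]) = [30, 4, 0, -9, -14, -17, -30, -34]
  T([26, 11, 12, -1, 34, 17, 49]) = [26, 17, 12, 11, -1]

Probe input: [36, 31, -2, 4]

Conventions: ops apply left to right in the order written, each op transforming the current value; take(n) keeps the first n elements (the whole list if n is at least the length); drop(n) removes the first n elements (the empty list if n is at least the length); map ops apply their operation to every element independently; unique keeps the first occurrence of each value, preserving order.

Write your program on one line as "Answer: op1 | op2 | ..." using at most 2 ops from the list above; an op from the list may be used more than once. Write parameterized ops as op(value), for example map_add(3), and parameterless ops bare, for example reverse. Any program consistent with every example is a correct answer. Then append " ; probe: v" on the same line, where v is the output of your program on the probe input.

sort_desc | drop(2) ; probe: [4, -2]

Check, running the answer program on each example:
  [-18, 22, 39, 24, 10, -44] -> [39, 24, 22, 10, -18, -44] -> [22, 10, -18, -44]
  [-23, 10, -36, -30, -33, 0, -1] -> [10, 0, -1, -23, -30, -33, -36] -> [-1, -23, -30, -33, -36]
  [0, 30, 45, 50, -30, 4, -14, -34, -17, -9] -> [50, 45, 30, 4, 0, -9, -14, -17, -30, -34] -> [30, 4, 0, -9, -14, -17, -30, -34]
  [26, 11, 12, -1, 34, 17, 49] -> [49, 34, 26, 17, 12, 11, -1] -> [26, 17, 12, 11, -1]
  probe: [36, 31, -2, 4] -> [36, 31, 4, -2] -> [4, -2]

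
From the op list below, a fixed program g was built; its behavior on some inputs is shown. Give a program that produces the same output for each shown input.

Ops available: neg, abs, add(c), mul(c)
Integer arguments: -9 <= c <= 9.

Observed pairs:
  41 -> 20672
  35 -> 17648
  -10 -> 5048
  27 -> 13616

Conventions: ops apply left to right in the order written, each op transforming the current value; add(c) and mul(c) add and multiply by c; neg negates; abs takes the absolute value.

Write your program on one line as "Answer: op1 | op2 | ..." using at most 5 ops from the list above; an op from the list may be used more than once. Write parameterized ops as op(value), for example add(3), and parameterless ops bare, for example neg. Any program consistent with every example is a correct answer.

abs | mul(7) | mul(8) | mul(9) | add(8)

Check, running the answer program on each example:
  41 -> 41 -> 287 -> 2296 -> 20664 -> 20672
  35 -> 35 -> 245 -> 1960 -> 17640 -> 17648
  -10 -> 10 -> 70 -> 560 -> 5040 -> 5048
  27 -> 27 -> 189 -> 1512 -> 13608 -> 13616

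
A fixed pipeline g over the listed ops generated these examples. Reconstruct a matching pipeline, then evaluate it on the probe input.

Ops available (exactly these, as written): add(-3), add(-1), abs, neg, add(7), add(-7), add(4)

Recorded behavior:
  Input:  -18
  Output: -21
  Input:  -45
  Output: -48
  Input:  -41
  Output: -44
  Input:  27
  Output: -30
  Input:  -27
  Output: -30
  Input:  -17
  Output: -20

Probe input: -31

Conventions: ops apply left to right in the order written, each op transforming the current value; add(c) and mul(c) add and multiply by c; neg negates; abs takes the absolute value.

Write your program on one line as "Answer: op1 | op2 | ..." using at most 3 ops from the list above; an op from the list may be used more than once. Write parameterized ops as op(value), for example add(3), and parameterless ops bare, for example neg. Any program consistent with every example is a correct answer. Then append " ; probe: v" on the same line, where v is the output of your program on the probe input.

abs | neg | add(-3) ; probe: -34

Check, running the answer program on each example:
  -18 -> 18 -> -18 -> -21
  -45 -> 45 -> -45 -> -48
  -41 -> 41 -> -41 -> -44
  27 -> 27 -> -27 -> -30
  -27 -> 27 -> -27 -> -30
  -17 -> 17 -> -17 -> -20
  probe: -31 -> 31 -> -31 -> -34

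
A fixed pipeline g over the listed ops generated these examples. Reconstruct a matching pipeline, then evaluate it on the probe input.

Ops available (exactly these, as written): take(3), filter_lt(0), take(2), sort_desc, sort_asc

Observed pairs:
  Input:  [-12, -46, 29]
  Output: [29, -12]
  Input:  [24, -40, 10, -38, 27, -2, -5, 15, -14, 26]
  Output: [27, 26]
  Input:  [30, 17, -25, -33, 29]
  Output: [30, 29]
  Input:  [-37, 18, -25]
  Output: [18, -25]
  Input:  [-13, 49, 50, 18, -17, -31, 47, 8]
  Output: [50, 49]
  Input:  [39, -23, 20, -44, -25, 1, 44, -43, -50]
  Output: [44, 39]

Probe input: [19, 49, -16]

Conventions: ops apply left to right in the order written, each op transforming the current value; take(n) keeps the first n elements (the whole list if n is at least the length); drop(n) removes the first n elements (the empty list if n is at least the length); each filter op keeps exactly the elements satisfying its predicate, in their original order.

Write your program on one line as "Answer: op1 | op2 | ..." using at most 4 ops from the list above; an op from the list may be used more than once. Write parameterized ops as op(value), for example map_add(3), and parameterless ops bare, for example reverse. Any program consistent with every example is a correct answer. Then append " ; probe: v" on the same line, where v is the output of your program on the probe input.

sort_desc | take(3) | take(2) ; probe: [49, 19]

Check, running the answer program on each example:
  [-12, -46, 29] -> [29, -12, -46] -> [29, -12, -46] -> [29, -12]
  [24, -40, 10, -38, 27, -2, -5, 15, -14, 26] -> [27, 26, 24, 15, 10, -2, -5, -14, -38, -40] -> [27, 26, 24] -> [27, 26]
  [30, 17, -25, -33, 29] -> [30, 29, 17, -25, -33] -> [30, 29, 17] -> [30, 29]
  [-37, 18, -25] -> [18, -25, -37] -> [18, -25, -37] -> [18, -25]
  [-13, 49, 50, 18, -17, -31, 47, 8] -> [50, 49, 47, 18, 8, -13, -17, -31] -> [50, 49, 47] -> [50, 49]
  [39, -23, 20, -44, -25, 1, 44, -43, -50] -> [44, 39, 20, 1, -23, -25, -43, -44, -50] -> [44, 39, 20] -> [44, 39]
  probe: [19, 49, -16] -> [49, 19, -16] -> [49, 19, -16] -> [49, 19]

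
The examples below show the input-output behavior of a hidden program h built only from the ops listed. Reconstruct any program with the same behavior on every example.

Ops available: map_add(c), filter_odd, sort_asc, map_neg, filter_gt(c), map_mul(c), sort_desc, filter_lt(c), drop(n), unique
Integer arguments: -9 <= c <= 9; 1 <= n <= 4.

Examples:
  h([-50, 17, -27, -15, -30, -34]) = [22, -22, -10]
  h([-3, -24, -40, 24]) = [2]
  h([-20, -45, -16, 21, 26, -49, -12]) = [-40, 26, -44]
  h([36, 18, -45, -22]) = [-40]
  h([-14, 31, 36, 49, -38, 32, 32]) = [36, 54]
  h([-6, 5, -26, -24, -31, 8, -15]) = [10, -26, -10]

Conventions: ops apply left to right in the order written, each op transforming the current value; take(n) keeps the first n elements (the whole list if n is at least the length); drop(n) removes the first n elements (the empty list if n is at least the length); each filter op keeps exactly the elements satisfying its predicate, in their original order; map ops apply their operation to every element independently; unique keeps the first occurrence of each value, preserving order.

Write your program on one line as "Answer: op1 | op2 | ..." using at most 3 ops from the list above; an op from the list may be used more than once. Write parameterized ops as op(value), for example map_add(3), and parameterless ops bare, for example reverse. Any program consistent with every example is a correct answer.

filter_odd | map_add(3) | map_add(2)

Check, running the answer program on each example:
  [-50, 17, -27, -15, -30, -34] -> [17, -27, -15] -> [20, -24, -12] -> [22, -22, -10]
  [-3, -24, -40, 24] -> [-3] -> [0] -> [2]
  [-20, -45, -16, 21, 26, -49, -12] -> [-45, 21, -49] -> [-42, 24, -46] -> [-40, 26, -44]
  [36, 18, -45, -22] -> [-45] -> [-42] -> [-40]
  [-14, 31, 36, 49, -38, 32, 32] -> [31, 49] -> [34, 52] -> [36, 54]
  [-6, 5, -26, -24, -31, 8, -15] -> [5, -31, -15] -> [8, -28, -12] -> [10, -26, -10]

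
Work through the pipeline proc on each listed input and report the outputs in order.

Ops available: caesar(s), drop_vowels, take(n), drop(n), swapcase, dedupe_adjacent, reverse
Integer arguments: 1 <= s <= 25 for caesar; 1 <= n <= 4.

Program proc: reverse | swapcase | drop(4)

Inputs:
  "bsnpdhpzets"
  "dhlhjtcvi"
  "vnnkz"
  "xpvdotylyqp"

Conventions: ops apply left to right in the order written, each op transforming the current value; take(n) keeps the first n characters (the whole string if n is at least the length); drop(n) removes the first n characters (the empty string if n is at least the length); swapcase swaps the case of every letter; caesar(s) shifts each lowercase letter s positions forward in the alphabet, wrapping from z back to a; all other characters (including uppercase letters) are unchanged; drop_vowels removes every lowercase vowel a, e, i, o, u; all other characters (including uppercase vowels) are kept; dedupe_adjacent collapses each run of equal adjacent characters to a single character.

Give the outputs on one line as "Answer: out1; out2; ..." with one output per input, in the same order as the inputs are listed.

"PHDPNSB"; "JHLHD"; "V"; "YTODVPX"

Execution, op by op:
  "bsnpdhpzets" -> "stezphdpnsb" -> "STEZPHDPNSB" -> "PHDPNSB"
  "dhlhjtcvi" -> "ivctjhlhd" -> "IVCTJHLHD" -> "JHLHD"
  "vnnkz" -> "zknnv" -> "ZKNNV" -> "V"
  "xpvdotylyqp" -> "pqylytodvpx" -> "PQYLYTODVPX" -> "YTODVPX"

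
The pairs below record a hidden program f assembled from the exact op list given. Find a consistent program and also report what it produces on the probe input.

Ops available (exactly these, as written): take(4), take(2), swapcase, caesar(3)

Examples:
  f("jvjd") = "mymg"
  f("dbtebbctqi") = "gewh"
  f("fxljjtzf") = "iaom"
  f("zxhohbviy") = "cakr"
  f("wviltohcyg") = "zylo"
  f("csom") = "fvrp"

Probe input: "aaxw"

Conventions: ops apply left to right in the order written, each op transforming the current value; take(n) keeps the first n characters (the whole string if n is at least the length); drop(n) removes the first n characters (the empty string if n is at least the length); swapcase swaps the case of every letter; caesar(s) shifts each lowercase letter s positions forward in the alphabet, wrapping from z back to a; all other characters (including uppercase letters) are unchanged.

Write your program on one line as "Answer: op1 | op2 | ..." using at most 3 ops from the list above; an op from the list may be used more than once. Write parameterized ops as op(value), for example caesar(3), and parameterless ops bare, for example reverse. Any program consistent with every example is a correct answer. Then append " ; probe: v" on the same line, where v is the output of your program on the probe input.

caesar(3) | take(4) ; probe: "ddaz"

Check, running the answer program on each example:
  "jvjd" -> "mymg" -> "mymg"
  "dbtebbctqi" -> "gewheefwtl" -> "gewh"
  "fxljjtzf" -> "iaommwci" -> "iaom"
  "zxhohbviy" -> "cakrkeylb" -> "cakr"
  "wviltohcyg" -> "zylowrkfbj" -> "zylo"
  "csom" -> "fvrp" -> "fvrp"
  probe: "aaxw" -> "ddaz" -> "ddaz"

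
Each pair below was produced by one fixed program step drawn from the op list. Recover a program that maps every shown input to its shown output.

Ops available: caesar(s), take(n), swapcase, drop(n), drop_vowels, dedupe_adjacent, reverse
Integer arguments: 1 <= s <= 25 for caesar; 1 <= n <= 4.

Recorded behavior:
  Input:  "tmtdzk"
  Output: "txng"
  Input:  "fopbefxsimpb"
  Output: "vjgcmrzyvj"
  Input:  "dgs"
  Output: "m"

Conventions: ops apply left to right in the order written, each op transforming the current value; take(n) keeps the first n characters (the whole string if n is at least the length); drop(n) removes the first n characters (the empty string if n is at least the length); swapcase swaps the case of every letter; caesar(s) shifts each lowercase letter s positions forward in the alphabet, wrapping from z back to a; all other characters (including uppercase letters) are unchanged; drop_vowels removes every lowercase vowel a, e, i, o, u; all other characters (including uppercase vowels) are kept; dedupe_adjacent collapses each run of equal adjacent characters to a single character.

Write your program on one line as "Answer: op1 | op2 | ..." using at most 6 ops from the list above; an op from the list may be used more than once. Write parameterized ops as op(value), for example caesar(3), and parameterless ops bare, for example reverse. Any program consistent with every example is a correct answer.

caesar(5) | caesar(15) | drop(1) | reverse | drop_vowels

Check, running the answer program on each example:
  "tmtdzk" -> "yryiep" -> "ngnxte" -> "gnxte" -> "etxng" -> "txng"
  "fopbefxsimpb" -> "ktugjkcxnrug" -> "zijvyzrmcgjv" -> "ijvyzrmcgjv" -> "vjgcmrzyvji" -> "vjgcmrzyvj"
  "dgs" -> "ilx" -> "xam" -> "am" -> "ma" -> "m"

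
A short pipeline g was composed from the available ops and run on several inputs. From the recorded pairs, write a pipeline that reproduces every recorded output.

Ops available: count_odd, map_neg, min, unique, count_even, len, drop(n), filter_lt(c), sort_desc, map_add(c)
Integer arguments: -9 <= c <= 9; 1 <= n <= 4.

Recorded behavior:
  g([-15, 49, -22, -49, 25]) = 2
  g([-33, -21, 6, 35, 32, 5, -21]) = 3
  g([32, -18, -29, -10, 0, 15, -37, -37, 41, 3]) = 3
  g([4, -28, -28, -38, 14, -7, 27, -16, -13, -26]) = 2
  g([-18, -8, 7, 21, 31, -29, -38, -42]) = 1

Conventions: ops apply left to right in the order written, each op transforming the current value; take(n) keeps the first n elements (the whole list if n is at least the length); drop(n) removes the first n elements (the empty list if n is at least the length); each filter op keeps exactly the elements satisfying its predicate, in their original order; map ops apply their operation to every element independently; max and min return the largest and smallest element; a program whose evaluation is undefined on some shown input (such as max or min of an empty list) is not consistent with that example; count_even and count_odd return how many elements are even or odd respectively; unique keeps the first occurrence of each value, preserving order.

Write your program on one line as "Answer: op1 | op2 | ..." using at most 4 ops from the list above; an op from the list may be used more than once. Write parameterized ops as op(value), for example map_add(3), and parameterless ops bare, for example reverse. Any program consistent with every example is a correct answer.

filter_lt(0) | map_add(3) | sort_desc | count_even

Check, running the answer program on each example:
  [-15, 49, -22, -49, 25] -> [-15, -22, -49] -> [-12, -19, -46] -> [-12, -19, -46] -> 2
  [-33, -21, 6, 35, 32, 5, -21] -> [-33, -21, -21] -> [-30, -18, -18] -> [-18, -18, -30] -> 3
  [32, -18, -29, -10, 0, 15, -37, -37, 41, 3] -> [-18, -29, -10, -37, -37] -> [-15, -26, -7, -34, -34] -> [-7, -15, -26, -34, -34] -> 3
  [4, -28, -28, -38, 14, -7, 27, -16, -13, -26] -> [-28, -28, -38, -7, -16, -13, -26] -> [-25, -25, -35, -4, -13, -10, -23] -> [-4, -10, -13, -23, -25, -25, -35] -> 2
  [-18, -8, 7, 21, 31, -29, -38, -42] -> [-18, -8, -29, -38, -42] -> [-15, -5, -26, -35, -39] -> [-5, -15, -26, -35, -39] -> 1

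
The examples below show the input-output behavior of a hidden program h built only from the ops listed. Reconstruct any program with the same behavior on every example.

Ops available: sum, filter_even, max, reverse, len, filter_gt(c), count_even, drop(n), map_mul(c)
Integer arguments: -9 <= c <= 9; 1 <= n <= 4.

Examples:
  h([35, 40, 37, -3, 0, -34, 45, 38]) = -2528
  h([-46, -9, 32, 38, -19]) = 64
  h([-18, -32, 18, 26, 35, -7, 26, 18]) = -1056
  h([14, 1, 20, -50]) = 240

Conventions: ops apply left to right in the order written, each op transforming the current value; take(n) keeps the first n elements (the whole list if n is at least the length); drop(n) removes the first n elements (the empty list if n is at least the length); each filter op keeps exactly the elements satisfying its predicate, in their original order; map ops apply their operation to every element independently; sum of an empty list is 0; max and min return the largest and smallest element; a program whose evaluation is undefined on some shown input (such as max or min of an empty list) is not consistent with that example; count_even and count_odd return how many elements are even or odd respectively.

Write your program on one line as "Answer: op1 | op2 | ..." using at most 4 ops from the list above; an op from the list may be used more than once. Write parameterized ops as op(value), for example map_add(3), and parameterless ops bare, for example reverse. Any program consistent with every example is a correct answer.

map_mul(2) | map_mul(-8) | sum

Check, running the answer program on each example:
  [35, 40, 37, -3, 0, -34, 45, 38] -> [70, 80, 74, -6, 0, -68, 90, 76] -> [-560, -640, -592, 48, 0, 544, -720, -608] -> -2528
  [-46, -9, 32, 38, -19] -> [-92, -18, 64, 76, -38] -> [736, 144, -512, -608, 304] -> 64
  [-18, -32, 18, 26, 35, -7, 26, 18] -> [-36, -64, 36, 52, 70, -14, 52, 36] -> [288, 512, -288, -416, -560, 112, -416, -288] -> -1056
  [14, 1, 20, -50] -> [28, 2, 40, -100] -> [-224, -16, -320, 800] -> 240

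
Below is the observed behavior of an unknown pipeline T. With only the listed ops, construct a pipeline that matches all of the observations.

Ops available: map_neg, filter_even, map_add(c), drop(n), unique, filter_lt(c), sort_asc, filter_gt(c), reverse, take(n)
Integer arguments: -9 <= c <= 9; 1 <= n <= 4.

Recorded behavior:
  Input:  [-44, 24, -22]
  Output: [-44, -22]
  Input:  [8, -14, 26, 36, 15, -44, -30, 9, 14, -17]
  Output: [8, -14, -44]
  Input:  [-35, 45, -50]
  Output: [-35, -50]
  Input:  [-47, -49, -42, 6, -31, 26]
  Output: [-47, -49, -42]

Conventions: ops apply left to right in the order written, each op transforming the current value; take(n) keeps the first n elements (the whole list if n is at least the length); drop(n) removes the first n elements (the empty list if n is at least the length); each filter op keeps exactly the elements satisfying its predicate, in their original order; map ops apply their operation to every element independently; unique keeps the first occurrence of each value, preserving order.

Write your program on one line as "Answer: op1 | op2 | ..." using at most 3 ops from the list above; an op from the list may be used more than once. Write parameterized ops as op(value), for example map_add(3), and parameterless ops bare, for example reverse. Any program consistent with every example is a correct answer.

filter_lt(9) | take(3)

Check, running the answer program on each example:
  [-44, 24, -22] -> [-44, -22] -> [-44, -22]
  [8, -14, 26, 36, 15, -44, -30, 9, 14, -17] -> [8, -14, -44, -30, -17] -> [8, -14, -44]
  [-35, 45, -50] -> [-35, -50] -> [-35, -50]
  [-47, -49, -42, 6, -31, 26] -> [-47, -49, -42, 6, -31] -> [-47, -49, -42]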